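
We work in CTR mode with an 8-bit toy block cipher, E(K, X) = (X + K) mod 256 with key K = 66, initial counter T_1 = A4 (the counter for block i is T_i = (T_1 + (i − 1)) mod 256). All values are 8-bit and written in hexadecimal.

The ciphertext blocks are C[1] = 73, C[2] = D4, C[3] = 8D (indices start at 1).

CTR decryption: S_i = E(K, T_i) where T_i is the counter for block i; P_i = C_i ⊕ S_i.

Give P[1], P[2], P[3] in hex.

P[1]: T = A4, S = E(K, T) = 0A; 73 ⊕ 0A = 79.
P[2]: T = A5, S = E(K, T) = 0B; D4 ⊕ 0B = DF.
P[3]: T = A6, S = E(K, T) = 0C; 8D ⊕ 0C = 81.

P[1] = 79, P[2] = DF, P[3] = 81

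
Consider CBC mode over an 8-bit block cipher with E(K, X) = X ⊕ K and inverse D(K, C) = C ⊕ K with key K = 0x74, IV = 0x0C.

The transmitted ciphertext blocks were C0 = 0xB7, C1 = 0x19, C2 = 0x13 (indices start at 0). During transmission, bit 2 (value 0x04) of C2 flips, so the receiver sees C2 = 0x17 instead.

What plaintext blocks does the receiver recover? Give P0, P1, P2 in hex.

P0 = 0xCF, P1 = 0xDA, P2 = 0x7A

CBC decryption: P_i = D(K, C_i) ⊕ C_{i−1}, with C_{−1} = IV.
Only C2 changed, to 0x17. In CBC, a change in C_i garbles P_i and flips the same bit in P_{i+1}. Decrypting the received ciphertext:
P0: D(K, 0xB7) = 0xC3; 0xC3 ⊕ 0x0C = 0xCF.
P1: D(K, 0x19) = 0x6D; 0x6D ⊕ 0xB7 = 0xDA.
P2: D(K, 0x17) = 0x63; 0x63 ⊕ 0x19 = 0x7A.
Blocks that differ from the original plaintext: P2.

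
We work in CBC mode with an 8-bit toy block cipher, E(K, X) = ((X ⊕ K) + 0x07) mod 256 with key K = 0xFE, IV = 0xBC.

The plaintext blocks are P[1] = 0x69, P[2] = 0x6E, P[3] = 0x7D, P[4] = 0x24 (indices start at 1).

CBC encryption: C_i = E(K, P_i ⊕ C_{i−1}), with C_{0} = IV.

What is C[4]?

C[1]: P[1] ⊕ 0xBC = 0xD5; E(K, 0xD5) = 0x32.
C[2]: P[2] ⊕ 0x32 = 0x5C; E(K, 0x5C) = 0xA9.
C[3]: P[3] ⊕ 0xA9 = 0xD4; E(K, 0xD4) = 0x31.
C[4]: P[4] ⊕ 0x31 = 0x15; E(K, 0x15) = 0xF2.

C[4] = 0xF2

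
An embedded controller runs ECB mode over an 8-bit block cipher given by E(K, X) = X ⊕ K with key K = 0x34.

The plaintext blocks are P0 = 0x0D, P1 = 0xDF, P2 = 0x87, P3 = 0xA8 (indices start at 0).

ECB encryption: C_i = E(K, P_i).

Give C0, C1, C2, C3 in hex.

C0 = 0x39, C1 = 0xEB, C2 = 0xB3, C3 = 0x9C

C0: E(K, 0x0D) = 0x39.
C1: E(K, 0xDF) = 0xEB.
C2: E(K, 0x87) = 0xB3.
C3: E(K, 0xA8) = 0x9C.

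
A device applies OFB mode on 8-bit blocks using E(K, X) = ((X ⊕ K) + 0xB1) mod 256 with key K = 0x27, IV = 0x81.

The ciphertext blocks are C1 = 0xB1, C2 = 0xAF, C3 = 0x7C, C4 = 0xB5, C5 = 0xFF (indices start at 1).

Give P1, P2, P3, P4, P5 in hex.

OFB decryption: S_i = E(K, S_{i−1}) with S_{0} = IV; P_i = C_i ⊕ S_i.
P1: S = E(K, 0x81) = 0x57; 0xB1 ⊕ 0x57 = 0xE6.
P2: S = E(K, 0x57) = 0x21; 0xAF ⊕ 0x21 = 0x8E.
P3: S = E(K, 0x21) = 0xB7; 0x7C ⊕ 0xB7 = 0xCB.
P4: S = E(K, 0xB7) = 0x41; 0xB5 ⊕ 0x41 = 0xF4.
P5: S = E(K, 0x41) = 0x17; 0xFF ⊕ 0x17 = 0xE8.

P1 = 0xE6, P2 = 0x8E, P3 = 0xCB, P4 = 0xF4, P5 = 0xE8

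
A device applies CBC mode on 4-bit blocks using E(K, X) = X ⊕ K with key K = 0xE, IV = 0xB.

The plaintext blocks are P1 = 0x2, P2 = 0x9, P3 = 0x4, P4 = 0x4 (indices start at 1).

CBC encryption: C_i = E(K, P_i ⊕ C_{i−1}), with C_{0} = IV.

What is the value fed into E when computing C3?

C1: P1 ⊕ 0xB = 0x9; E(K, 0x9) = 0x7.
C2: P2 ⊕ 0x7 = 0xE; E(K, 0xE) = 0x0.
C3: P3 ⊕ 0x0 = 0x4; E(K, 0x4) = 0xA.
So the input to E for block 3 is 0x4.

0x4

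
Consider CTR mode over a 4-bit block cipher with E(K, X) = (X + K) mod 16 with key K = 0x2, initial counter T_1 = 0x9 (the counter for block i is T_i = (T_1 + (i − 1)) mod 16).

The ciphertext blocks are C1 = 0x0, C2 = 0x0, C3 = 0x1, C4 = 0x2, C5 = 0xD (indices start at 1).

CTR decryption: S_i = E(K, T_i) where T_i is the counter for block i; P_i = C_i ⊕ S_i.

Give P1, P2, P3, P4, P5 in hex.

P1: T = 0x9, S = E(K, T) = 0xB; 0x0 ⊕ 0xB = 0xB.
P2: T = 0xA, S = E(K, T) = 0xC; 0x0 ⊕ 0xC = 0xC.
P3: T = 0xB, S = E(K, T) = 0xD; 0x1 ⊕ 0xD = 0xC.
P4: T = 0xC, S = E(K, T) = 0xE; 0x2 ⊕ 0xE = 0xC.
P5: T = 0xD, S = E(K, T) = 0xF; 0xD ⊕ 0xF = 0x2.

P1 = 0xB, P2 = 0xC, P3 = 0xC, P4 = 0xC, P5 = 0x2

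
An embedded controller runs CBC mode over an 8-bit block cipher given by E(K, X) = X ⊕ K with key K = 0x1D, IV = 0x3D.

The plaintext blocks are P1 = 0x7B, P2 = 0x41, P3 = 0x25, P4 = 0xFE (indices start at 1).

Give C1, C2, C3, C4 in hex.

C1 = 0x5B, C2 = 0x07, C3 = 0x3F, C4 = 0xDC

CBC encryption: C_i = E(K, P_i ⊕ C_{i−1}), with C_{0} = IV.
C1: P1 ⊕ 0x3D = 0x46; E(K, 0x46) = 0x5B.
C2: P2 ⊕ 0x5B = 0x1A; E(K, 0x1A) = 0x07.
C3: P3 ⊕ 0x07 = 0x22; E(K, 0x22) = 0x3F.
C4: P4 ⊕ 0x3F = 0xC1; E(K, 0xC1) = 0xDC.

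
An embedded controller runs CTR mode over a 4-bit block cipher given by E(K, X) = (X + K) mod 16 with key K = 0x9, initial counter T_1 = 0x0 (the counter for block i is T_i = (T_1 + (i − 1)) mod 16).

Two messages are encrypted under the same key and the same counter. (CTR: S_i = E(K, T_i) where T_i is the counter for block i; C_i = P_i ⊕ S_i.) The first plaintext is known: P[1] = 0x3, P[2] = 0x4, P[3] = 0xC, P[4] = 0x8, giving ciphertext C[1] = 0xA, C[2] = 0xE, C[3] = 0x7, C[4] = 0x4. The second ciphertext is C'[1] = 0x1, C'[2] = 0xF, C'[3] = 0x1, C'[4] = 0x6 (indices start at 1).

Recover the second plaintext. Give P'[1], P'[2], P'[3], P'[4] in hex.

In CTR with a reused counter, both messages share the same keystream S_i, so C_i ⊕ C'_i = P_i ⊕ P'_i and thus P'_i = P_i ⊕ C_i ⊕ C'_i.
P'[1]: 0x3 ⊕ 0xA ⊕ 0x1 = 0x8.
P'[2]: 0x4 ⊕ 0xE ⊕ 0xF = 0x5.
P'[3]: 0xC ⊕ 0x7 ⊕ 0x1 = 0xA.
P'[4]: 0x8 ⊕ 0x4 ⊕ 0x6 = 0xA.

P'[1] = 0x8, P'[2] = 0x5, P'[3] = 0xA, P'[4] = 0xA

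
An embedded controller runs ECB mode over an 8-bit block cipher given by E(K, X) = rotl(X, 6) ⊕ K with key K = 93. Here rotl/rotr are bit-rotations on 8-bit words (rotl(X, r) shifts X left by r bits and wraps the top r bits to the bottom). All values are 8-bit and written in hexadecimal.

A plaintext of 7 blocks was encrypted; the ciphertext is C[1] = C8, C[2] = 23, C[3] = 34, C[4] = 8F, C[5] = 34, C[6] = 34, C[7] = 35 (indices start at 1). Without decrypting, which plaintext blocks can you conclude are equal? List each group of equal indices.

ECB encrypts each block independently with the same key, so equal ciphertext blocks imply equal plaintext blocks.
C[3] = C[5] = C[6] = 34, so P[3] = P[5] = P[6].

P[3] = P[5] = P[6]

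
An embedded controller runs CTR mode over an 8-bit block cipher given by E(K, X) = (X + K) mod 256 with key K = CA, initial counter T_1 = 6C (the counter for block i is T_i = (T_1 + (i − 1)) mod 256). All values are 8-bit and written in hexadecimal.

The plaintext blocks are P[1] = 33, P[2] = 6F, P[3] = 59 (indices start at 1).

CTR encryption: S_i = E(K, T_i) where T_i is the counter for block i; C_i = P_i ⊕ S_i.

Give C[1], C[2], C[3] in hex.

C[1]: T = 6C, S = E(K, T) = 36; 33 ⊕ 36 = 05.
C[2]: T = 6D, S = E(K, T) = 37; 6F ⊕ 37 = 58.
C[3]: T = 6E, S = E(K, T) = 38; 59 ⊕ 38 = 61.

C[1] = 05, C[2] = 58, C[3] = 61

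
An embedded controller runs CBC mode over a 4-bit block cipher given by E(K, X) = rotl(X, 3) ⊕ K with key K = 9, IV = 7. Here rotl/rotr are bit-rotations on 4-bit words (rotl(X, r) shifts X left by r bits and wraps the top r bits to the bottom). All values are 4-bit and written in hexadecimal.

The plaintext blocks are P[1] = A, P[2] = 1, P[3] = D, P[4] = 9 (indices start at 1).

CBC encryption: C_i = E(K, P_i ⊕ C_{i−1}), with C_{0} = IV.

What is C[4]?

C[1]: P[1] ⊕ 7 = D; E(K, D) = 7.
C[2]: P[2] ⊕ 7 = 6; E(K, 6) = A.
C[3]: P[3] ⊕ A = 7; E(K, 7) = 2.
C[4]: P[4] ⊕ 2 = B; E(K, B) = 4.

C[4] = 4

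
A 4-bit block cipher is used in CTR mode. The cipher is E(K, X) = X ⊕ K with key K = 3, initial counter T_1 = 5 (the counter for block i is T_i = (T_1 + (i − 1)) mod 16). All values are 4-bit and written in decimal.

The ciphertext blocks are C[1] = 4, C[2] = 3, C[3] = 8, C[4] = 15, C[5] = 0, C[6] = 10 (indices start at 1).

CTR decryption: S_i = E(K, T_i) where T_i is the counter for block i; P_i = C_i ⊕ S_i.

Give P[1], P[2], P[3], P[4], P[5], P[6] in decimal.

P[1]: T = 5, S = E(K, T) = 6; 4 ⊕ 6 = 2.
P[2]: T = 6, S = E(K, T) = 5; 3 ⊕ 5 = 6.
P[3]: T = 7, S = E(K, T) = 4; 8 ⊕ 4 = 12.
P[4]: T = 8, S = E(K, T) = 11; 15 ⊕ 11 = 4.
P[5]: T = 9, S = E(K, T) = 10; 0 ⊕ 10 = 10.
P[6]: T = 10, S = E(K, T) = 9; 10 ⊕ 9 = 3.

P[1] = 2, P[2] = 6, P[3] = 12, P[4] = 4, P[5] = 10, P[6] = 3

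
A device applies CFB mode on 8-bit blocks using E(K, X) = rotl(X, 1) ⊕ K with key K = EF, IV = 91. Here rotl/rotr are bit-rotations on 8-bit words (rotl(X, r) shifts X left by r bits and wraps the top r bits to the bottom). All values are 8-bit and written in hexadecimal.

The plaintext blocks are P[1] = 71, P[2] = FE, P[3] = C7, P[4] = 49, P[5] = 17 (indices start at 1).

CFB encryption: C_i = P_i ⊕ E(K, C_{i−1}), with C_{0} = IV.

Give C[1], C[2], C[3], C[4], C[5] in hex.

C[1]: E(K, 91) = CC; 71 ⊕ CC = BD.
C[2]: E(K, BD) = 94; FE ⊕ 94 = 6A.
C[3]: E(K, 6A) = 3B; C7 ⊕ 3B = FC.
C[4]: E(K, FC) = 16; 49 ⊕ 16 = 5F.
C[5]: E(K, 5F) = 51; 17 ⊕ 51 = 46.

C[1] = BD, C[2] = 6A, C[3] = FC, C[4] = 5F, C[5] = 46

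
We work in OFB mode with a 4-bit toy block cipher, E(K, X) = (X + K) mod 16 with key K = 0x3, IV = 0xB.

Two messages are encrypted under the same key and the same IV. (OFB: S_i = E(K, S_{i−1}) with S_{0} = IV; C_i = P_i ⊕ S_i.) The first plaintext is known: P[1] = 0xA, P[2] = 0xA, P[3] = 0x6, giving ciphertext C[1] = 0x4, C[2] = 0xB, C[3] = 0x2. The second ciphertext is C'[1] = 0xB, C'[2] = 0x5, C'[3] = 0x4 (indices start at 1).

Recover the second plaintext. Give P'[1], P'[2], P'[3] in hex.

In OFB with a reused IV, both messages share the same keystream S_i, so C_i ⊕ C'_i = P_i ⊕ P'_i and thus P'_i = P_i ⊕ C_i ⊕ C'_i.
P'[1]: 0xA ⊕ 0x4 ⊕ 0xB = 0x5.
P'[2]: 0xA ⊕ 0xB ⊕ 0x5 = 0x4.
P'[3]: 0x6 ⊕ 0x2 ⊕ 0x4 = 0x0.

P'[1] = 0x5, P'[2] = 0x4, P'[3] = 0x0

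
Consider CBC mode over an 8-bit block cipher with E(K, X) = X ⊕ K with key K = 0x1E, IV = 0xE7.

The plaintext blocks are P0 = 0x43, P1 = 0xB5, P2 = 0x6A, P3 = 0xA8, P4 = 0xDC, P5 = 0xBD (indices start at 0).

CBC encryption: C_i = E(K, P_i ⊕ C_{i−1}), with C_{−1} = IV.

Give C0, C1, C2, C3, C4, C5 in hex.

C0 = 0xBA, C1 = 0x11, C2 = 0x65, C3 = 0xD3, C4 = 0x11, C5 = 0xB2

C0: P0 ⊕ 0xE7 = 0xA4; E(K, 0xA4) = 0xBA.
C1: P1 ⊕ 0xBA = 0x0F; E(K, 0x0F) = 0x11.
C2: P2 ⊕ 0x11 = 0x7B; E(K, 0x7B) = 0x65.
C3: P3 ⊕ 0x65 = 0xCD; E(K, 0xCD) = 0xD3.
C4: P4 ⊕ 0xD3 = 0x0F; E(K, 0x0F) = 0x11.
C5: P5 ⊕ 0x11 = 0xAC; E(K, 0xAC) = 0xB2.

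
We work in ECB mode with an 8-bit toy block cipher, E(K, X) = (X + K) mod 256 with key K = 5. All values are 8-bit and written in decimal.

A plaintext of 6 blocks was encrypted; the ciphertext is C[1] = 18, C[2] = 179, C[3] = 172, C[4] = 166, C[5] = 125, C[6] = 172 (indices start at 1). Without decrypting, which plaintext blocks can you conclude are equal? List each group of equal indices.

ECB encrypts each block independently with the same key, so equal ciphertext blocks imply equal plaintext blocks.
C[3] = C[6] = 172, so P[3] = P[6].

P[3] = P[6]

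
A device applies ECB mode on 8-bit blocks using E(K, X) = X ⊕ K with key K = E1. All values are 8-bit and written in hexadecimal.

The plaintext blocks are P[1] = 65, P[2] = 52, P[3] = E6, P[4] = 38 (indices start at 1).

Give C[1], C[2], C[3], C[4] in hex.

ECB encryption: C_i = E(K, P_i).
C[1]: E(K, 65) = 84.
C[2]: E(K, 52) = B3.
C[3]: E(K, E6) = 07.
C[4]: E(K, 38) = D9.

C[1] = 84, C[2] = B3, C[3] = 07, C[4] = D9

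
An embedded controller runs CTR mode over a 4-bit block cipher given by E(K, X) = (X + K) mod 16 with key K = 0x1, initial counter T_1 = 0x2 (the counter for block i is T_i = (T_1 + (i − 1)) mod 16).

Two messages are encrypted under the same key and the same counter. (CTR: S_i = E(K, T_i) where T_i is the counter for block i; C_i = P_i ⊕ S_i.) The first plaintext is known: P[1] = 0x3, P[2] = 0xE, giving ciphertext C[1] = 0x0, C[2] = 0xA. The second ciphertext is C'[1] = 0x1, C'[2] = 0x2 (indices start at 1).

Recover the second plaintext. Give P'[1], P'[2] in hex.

In CTR with a reused counter, both messages share the same keystream S_i, so C_i ⊕ C'_i = P_i ⊕ P'_i and thus P'_i = P_i ⊕ C_i ⊕ C'_i.
P'[1]: 0x3 ⊕ 0x0 ⊕ 0x1 = 0x2.
P'[2]: 0xE ⊕ 0xA ⊕ 0x2 = 0x6.

P'[1] = 0x2, P'[2] = 0x6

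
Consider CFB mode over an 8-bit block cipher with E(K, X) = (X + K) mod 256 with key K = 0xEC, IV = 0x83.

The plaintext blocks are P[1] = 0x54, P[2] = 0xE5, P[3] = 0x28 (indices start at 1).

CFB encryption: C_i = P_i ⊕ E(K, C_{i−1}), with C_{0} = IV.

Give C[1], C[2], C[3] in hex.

C[1] = 0x3B, C[2] = 0xC2, C[3] = 0x86

C[1]: E(K, 0x83) = 0x6F; 0x54 ⊕ 0x6F = 0x3B.
C[2]: E(K, 0x3B) = 0x27; 0xE5 ⊕ 0x27 = 0xC2.
C[3]: E(K, 0xC2) = 0xAE; 0x28 ⊕ 0xAE = 0x86.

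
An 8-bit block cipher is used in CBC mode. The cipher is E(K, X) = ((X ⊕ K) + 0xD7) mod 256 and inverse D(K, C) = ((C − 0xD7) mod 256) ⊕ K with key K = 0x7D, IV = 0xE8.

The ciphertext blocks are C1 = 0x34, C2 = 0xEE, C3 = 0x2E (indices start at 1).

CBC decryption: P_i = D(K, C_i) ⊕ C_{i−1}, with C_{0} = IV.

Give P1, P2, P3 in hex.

P1: D(K, 0x34) = 0x20; 0x20 ⊕ 0xE8 = 0xC8.
P2: D(K, 0xEE) = 0x6A; 0x6A ⊕ 0x34 = 0x5E.
P3: D(K, 0x2E) = 0x2A; 0x2A ⊕ 0xEE = 0xC4.

P1 = 0xC8, P2 = 0x5E, P3 = 0xC4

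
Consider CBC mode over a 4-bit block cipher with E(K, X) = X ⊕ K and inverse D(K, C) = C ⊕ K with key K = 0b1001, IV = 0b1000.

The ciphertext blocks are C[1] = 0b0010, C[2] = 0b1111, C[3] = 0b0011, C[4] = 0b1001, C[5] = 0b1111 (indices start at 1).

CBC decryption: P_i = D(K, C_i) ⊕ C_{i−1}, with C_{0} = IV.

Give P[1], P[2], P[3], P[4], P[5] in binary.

P[1]: D(K, 0b0010) = 0b1011; 0b1011 ⊕ 0b1000 = 0b0011.
P[2]: D(K, 0b1111) = 0b0110; 0b0110 ⊕ 0b0010 = 0b0100.
P[3]: D(K, 0b0011) = 0b1010; 0b1010 ⊕ 0b1111 = 0b0101.
P[4]: D(K, 0b1001) = 0b0000; 0b0000 ⊕ 0b0011 = 0b0011.
P[5]: D(K, 0b1111) = 0b0110; 0b0110 ⊕ 0b1001 = 0b1111.

P[1] = 0b0011, P[2] = 0b0100, P[3] = 0b0101, P[4] = 0b0011, P[5] = 0b1111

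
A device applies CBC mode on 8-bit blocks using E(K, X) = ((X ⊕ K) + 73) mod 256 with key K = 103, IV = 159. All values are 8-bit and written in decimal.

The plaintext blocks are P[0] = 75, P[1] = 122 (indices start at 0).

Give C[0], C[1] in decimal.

CBC encryption: C_i = E(K, P_i ⊕ C_{i−1}), with C_{−1} = IV.
C[0]: P[0] ⊕ 159 = 212; E(K, 212) = 252.
C[1]: P[1] ⊕ 252 = 134; E(K, 134) = 42.

C[0] = 252, C[1] = 42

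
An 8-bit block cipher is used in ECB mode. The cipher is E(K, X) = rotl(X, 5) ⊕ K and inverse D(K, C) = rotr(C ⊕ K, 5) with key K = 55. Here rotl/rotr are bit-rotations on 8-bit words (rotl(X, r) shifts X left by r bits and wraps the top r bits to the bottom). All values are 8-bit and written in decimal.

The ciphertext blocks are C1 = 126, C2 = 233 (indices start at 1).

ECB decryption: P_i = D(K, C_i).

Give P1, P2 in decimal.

P1: D(K, 126) = 74.
P2: D(K, 233) = 246.

P1 = 74, P2 = 246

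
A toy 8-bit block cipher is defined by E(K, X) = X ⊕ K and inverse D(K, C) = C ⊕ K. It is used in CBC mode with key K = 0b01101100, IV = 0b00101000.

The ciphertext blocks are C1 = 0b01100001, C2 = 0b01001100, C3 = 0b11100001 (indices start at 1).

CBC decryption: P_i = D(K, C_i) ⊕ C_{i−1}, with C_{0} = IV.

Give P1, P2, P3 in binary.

P1 = 0b00100101, P2 = 0b01000001, P3 = 0b11000001

P1: D(K, 0b01100001) = 0b00001101; 0b00001101 ⊕ 0b00101000 = 0b00100101.
P2: D(K, 0b01001100) = 0b00100000; 0b00100000 ⊕ 0b01100001 = 0b01000001.
P3: D(K, 0b11100001) = 0b10001101; 0b10001101 ⊕ 0b01001100 = 0b11000001.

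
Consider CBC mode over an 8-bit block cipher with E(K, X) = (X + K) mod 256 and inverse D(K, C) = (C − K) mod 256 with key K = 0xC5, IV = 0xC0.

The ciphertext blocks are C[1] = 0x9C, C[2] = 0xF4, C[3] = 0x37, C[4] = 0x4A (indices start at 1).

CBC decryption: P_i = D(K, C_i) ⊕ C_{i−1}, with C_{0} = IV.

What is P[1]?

P[1]: D(K, 0x9C) = 0xD7; 0xD7 ⊕ 0xC0 = 0x17.

P[1] = 0x17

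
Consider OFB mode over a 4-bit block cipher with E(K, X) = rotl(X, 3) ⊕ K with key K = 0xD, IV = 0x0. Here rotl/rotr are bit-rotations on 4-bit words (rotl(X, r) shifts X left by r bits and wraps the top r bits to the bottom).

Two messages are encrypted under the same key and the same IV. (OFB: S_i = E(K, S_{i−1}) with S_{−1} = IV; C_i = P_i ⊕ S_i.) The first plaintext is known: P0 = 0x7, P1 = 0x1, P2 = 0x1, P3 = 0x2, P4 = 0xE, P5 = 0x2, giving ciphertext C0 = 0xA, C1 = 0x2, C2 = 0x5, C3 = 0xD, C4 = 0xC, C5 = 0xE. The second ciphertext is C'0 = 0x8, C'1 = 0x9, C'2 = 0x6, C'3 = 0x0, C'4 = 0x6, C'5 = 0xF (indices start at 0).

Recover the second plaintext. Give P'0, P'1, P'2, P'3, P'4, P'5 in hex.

P'0 = 0x5, P'1 = 0xA, P'2 = 0x2, P'3 = 0xF, P'4 = 0x4, P'5 = 0x3

In OFB with a reused IV, both messages share the same keystream S_i, so C_i ⊕ C'_i = P_i ⊕ P'_i and thus P'_i = P_i ⊕ C_i ⊕ C'_i.
P'0: 0x7 ⊕ 0xA ⊕ 0x8 = 0x5.
P'1: 0x1 ⊕ 0x2 ⊕ 0x9 = 0xA.
P'2: 0x1 ⊕ 0x5 ⊕ 0x6 = 0x2.
P'3: 0x2 ⊕ 0xD ⊕ 0x0 = 0xF.
P'4: 0xE ⊕ 0xC ⊕ 0x6 = 0x4.
P'5: 0x2 ⊕ 0xE ⊕ 0xF = 0x3.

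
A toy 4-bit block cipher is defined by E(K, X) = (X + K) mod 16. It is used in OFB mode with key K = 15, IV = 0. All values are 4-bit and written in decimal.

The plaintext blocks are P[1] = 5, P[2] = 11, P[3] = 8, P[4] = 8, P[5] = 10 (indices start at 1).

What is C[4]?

C[4] = 4

OFB encryption: S_i = E(K, S_{i−1}) with S_{0} = IV; C_i = P_i ⊕ S_i.
C[1]: S = E(K, 0) = 15; 5 ⊕ 15 = 10.
C[2]: S = E(K, 15) = 14; 11 ⊕ 14 = 5.
C[3]: S = E(K, 14) = 13; 8 ⊕ 13 = 5.
C[4]: S = E(K, 13) = 12; 8 ⊕ 12 = 4.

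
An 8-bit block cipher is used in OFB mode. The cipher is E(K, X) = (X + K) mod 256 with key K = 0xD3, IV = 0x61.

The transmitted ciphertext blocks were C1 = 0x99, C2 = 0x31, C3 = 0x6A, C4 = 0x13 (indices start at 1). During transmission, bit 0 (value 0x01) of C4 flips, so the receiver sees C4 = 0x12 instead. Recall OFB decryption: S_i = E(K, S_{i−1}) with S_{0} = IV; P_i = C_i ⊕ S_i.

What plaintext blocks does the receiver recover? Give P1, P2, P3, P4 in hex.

P1 = 0xAD, P2 = 0x36, P3 = 0xB0, P4 = 0xBF

Only C4 changed, to 0x12. In OFB, a change in C_i flips the same bit in P_i only; the keystream is unaffected. Decrypting the received ciphertext:
P1: S = E(K, 0x61) = 0x34; 0x99 ⊕ 0x34 = 0xAD.
P2: S = E(K, 0x34) = 0x07; 0x31 ⊕ 0x07 = 0x36.
P3: S = E(K, 0x07) = 0xDA; 0x6A ⊕ 0xDA = 0xB0.
P4: S = E(K, 0xDA) = 0xAD; 0x12 ⊕ 0xAD = 0xBF.
Blocks that differ from the original plaintext: P4.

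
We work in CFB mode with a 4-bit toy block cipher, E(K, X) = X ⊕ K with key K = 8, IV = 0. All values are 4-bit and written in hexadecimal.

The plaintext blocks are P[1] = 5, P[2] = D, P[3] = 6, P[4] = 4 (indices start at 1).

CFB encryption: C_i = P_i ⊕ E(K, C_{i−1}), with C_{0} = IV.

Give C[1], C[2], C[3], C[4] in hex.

C[1] = D, C[2] = 8, C[3] = 6, C[4] = A

C[1]: E(K, 0) = 8; 5 ⊕ 8 = D.
C[2]: E(K, D) = 5; D ⊕ 5 = 8.
C[3]: E(K, 8) = 0; 6 ⊕ 0 = 6.
C[4]: E(K, 6) = E; 4 ⊕ E = A.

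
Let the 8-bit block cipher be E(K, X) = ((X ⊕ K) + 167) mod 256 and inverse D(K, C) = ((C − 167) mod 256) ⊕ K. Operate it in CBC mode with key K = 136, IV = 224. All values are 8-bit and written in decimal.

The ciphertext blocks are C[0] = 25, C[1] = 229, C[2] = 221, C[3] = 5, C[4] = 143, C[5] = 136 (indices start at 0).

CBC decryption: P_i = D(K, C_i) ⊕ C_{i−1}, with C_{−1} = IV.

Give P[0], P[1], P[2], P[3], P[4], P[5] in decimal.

P[0]: D(K, 25) = 250; 250 ⊕ 224 = 26.
P[1]: D(K, 229) = 182; 182 ⊕ 25 = 175.
P[2]: D(K, 221) = 190; 190 ⊕ 229 = 91.
P[3]: D(K, 5) = 214; 214 ⊕ 221 = 11.
P[4]: D(K, 143) = 96; 96 ⊕ 5 = 101.
P[5]: D(K, 136) = 105; 105 ⊕ 143 = 230.

P[0] = 26, P[1] = 175, P[2] = 91, P[3] = 11, P[4] = 101, P[5] = 230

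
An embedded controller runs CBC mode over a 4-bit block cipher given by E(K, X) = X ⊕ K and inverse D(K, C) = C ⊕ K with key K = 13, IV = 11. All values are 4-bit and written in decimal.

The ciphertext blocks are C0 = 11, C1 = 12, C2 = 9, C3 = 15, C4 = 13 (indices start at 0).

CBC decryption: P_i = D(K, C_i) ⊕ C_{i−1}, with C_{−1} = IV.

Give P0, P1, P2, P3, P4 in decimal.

P0 = 13, P1 = 10, P2 = 8, P3 = 11, P4 = 15

P0: D(K, 11) = 6; 6 ⊕ 11 = 13.
P1: D(K, 12) = 1; 1 ⊕ 11 = 10.
P2: D(K, 9) = 4; 4 ⊕ 12 = 8.
P3: D(K, 15) = 2; 2 ⊕ 9 = 11.
P4: D(K, 13) = 0; 0 ⊕ 15 = 15.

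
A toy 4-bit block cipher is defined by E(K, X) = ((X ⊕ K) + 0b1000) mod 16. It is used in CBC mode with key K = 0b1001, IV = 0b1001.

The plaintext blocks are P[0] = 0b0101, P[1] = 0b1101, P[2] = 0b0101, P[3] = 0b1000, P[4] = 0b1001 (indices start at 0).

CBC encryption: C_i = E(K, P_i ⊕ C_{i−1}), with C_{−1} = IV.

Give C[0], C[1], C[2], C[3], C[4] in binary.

C[0]: P[0] ⊕ 0b1001 = 0b1100; E(K, 0b1100) = 0b1101.
C[1]: P[1] ⊕ 0b1101 = 0b0000; E(K, 0b0000) = 0b0001.
C[2]: P[2] ⊕ 0b0001 = 0b0100; E(K, 0b0100) = 0b0101.
C[3]: P[3] ⊕ 0b0101 = 0b1101; E(K, 0b1101) = 0b1100.
C[4]: P[4] ⊕ 0b1100 = 0b0101; E(K, 0b0101) = 0b0100.

C[0] = 0b1101, C[1] = 0b0001, C[2] = 0b0101, C[3] = 0b1100, C[4] = 0b0100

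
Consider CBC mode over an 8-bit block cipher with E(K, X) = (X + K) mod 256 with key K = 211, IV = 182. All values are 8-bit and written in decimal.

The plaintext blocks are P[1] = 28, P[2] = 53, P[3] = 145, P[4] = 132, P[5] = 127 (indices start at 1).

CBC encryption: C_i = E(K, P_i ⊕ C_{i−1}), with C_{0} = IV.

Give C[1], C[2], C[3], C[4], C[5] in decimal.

C[1] = 125, C[2] = 27, C[3] = 93, C[4] = 172, C[5] = 166

C[1]: P[1] ⊕ 182 = 170; E(K, 170) = 125.
C[2]: P[2] ⊕ 125 = 72; E(K, 72) = 27.
C[3]: P[3] ⊕ 27 = 138; E(K, 138) = 93.
C[4]: P[4] ⊕ 93 = 217; E(K, 217) = 172.
C[5]: P[5] ⊕ 172 = 211; E(K, 211) = 166.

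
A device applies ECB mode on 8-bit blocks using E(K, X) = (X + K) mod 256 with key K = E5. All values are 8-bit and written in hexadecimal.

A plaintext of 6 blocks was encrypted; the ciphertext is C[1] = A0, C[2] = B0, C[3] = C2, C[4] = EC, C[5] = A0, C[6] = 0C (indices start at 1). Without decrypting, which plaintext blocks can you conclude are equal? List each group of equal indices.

P[1] = P[5]

ECB encrypts each block independently with the same key, so equal ciphertext blocks imply equal plaintext blocks.
C[1] = C[5] = A0, so P[1] = P[5].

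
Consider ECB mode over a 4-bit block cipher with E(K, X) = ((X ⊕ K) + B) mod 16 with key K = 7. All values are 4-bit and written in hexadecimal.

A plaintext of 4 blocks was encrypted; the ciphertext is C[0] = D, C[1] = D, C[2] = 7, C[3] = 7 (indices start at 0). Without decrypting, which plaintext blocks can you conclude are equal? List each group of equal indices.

P[0] = P[1]; P[2] = P[3]

ECB encrypts each block independently with the same key, so equal ciphertext blocks imply equal plaintext blocks.
C[0] = C[1] = D, so P[0] = P[1].
C[2] = C[3] = 7, so P[2] = P[3].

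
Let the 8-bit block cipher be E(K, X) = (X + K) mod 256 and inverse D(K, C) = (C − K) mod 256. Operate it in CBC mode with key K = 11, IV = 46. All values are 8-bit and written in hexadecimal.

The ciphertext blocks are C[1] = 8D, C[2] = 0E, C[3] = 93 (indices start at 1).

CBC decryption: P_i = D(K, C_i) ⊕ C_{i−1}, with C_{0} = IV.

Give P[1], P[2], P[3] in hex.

P[1] = 3A, P[2] = 70, P[3] = 8C

P[1]: D(K, 8D) = 7C; 7C ⊕ 46 = 3A.
P[2]: D(K, 0E) = FD; FD ⊕ 8D = 70.
P[3]: D(K, 93) = 82; 82 ⊕ 0E = 8C.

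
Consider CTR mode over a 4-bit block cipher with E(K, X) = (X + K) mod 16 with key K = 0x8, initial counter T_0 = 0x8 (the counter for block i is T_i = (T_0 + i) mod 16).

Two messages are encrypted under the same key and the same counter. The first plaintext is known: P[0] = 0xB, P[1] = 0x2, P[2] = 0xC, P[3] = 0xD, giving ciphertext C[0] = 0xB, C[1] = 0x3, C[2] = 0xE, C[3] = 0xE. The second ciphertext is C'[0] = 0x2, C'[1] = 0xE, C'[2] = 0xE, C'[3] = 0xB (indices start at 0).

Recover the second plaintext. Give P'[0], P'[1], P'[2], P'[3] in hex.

In CTR with a reused counter, both messages share the same keystream S_i, so C_i ⊕ C'_i = P_i ⊕ P'_i and thus P'_i = P_i ⊕ C_i ⊕ C'_i.
P'[0]: 0xB ⊕ 0xB ⊕ 0x2 = 0x2.
P'[1]: 0x2 ⊕ 0x3 ⊕ 0xE = 0xF.
P'[2]: 0xC ⊕ 0xE ⊕ 0xE = 0xC.
P'[3]: 0xD ⊕ 0xE ⊕ 0xB = 0x8.

P'[0] = 0x2, P'[1] = 0xF, P'[2] = 0xC, P'[3] = 0x8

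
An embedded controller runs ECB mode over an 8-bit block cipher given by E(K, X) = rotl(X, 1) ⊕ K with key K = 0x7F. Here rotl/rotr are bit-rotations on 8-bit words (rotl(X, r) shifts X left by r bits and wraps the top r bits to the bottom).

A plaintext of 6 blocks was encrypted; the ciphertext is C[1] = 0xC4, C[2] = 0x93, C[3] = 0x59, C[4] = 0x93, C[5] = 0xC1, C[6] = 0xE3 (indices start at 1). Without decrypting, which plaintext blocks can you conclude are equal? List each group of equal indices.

P[2] = P[4]

ECB encrypts each block independently with the same key, so equal ciphertext blocks imply equal plaintext blocks.
C[2] = C[4] = 0x93, so P[2] = P[4].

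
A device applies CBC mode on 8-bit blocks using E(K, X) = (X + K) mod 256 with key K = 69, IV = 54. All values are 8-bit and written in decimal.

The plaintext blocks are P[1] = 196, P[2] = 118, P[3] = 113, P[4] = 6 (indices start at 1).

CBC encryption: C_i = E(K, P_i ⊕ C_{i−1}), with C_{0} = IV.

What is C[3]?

C[1]: P[1] ⊕ 54 = 242; E(K, 242) = 55.
C[2]: P[2] ⊕ 55 = 65; E(K, 65) = 134.
C[3]: P[3] ⊕ 134 = 247; E(K, 247) = 60.

C[3] = 60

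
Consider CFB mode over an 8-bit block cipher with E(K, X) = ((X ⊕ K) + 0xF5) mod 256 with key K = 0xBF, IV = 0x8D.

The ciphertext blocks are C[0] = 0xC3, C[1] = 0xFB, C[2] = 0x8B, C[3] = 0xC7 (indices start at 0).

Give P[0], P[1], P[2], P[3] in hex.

CFB decryption: P_i = C_i ⊕ E(K, C_{i−1}), with C_{−1} = IV.
P[0]: E(K, 0x8D) = 0x27; 0xC3 ⊕ 0x27 = 0xE4.
P[1]: E(K, 0xC3) = 0x71; 0xFB ⊕ 0x71 = 0x8A.
P[2]: E(K, 0xFB) = 0x39; 0x8B ⊕ 0x39 = 0xB2.
P[3]: E(K, 0x8B) = 0x29; 0xC7 ⊕ 0x29 = 0xEE.

P[0] = 0xE4, P[1] = 0x8A, P[2] = 0xB2, P[3] = 0xEE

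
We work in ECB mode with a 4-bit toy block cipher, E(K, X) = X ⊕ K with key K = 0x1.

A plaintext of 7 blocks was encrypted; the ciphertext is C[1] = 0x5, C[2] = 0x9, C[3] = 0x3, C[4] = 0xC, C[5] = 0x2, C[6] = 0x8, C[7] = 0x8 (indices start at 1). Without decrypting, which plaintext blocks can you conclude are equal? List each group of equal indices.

P[6] = P[7]

ECB encrypts each block independently with the same key, so equal ciphertext blocks imply equal plaintext blocks.
C[6] = C[7] = 0x8, so P[6] = P[7].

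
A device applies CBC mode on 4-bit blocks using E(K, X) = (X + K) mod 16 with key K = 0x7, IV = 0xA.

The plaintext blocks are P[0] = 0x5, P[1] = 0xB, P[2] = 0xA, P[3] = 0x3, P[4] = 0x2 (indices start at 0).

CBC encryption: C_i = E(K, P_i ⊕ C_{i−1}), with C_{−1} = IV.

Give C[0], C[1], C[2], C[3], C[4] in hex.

C[0] = 0x6, C[1] = 0x4, C[2] = 0x5, C[3] = 0xD, C[4] = 0x6

C[0]: P[0] ⊕ 0xA = 0xF; E(K, 0xF) = 0x6.
C[1]: P[1] ⊕ 0x6 = 0xD; E(K, 0xD) = 0x4.
C[2]: P[2] ⊕ 0x4 = 0xE; E(K, 0xE) = 0x5.
C[3]: P[3] ⊕ 0x5 = 0x6; E(K, 0x6) = 0xD.
C[4]: P[4] ⊕ 0xD = 0xF; E(K, 0xF) = 0x6.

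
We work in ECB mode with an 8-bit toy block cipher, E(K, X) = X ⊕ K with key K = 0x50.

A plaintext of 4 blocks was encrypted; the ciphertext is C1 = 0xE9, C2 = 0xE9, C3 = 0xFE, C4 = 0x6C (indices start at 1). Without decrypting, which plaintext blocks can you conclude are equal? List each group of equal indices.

ECB encrypts each block independently with the same key, so equal ciphertext blocks imply equal plaintext blocks.
C1 = C2 = 0xE9, so P1 = P2.

P1 = P2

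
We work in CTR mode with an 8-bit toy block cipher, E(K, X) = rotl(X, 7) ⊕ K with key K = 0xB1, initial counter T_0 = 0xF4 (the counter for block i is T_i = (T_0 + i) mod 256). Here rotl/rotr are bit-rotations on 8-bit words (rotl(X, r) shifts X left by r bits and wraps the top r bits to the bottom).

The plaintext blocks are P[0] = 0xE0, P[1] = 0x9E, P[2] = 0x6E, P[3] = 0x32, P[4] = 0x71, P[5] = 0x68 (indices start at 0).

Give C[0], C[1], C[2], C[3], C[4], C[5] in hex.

C[0] = 0x2B, C[1] = 0xD5, C[2] = 0xA4, C[3] = 0x78, C[4] = 0xBC, C[5] = 0x25

CTR encryption: S_i = E(K, T_i) where T_i is the counter for block i; C_i = P_i ⊕ S_i.
C[0]: T = 0xF4, S = E(K, T) = 0xCB; 0xE0 ⊕ 0xCB = 0x2B.
C[1]: T = 0xF5, S = E(K, T) = 0x4B; 0x9E ⊕ 0x4B = 0xD5.
C[2]: T = 0xF6, S = E(K, T) = 0xCA; 0x6E ⊕ 0xCA = 0xA4.
C[3]: T = 0xF7, S = E(K, T) = 0x4A; 0x32 ⊕ 0x4A = 0x78.
C[4]: T = 0xF8, S = E(K, T) = 0xCD; 0x71 ⊕ 0xCD = 0xBC.
C[5]: T = 0xF9, S = E(K, T) = 0x4D; 0x68 ⊕ 0x4D = 0x25.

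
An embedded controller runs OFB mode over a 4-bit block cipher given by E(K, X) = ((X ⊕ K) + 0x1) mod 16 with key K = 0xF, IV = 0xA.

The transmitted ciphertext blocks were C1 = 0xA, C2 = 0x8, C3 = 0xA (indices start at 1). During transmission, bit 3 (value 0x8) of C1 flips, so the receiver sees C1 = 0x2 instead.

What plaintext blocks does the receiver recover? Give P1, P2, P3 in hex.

OFB decryption: S_i = E(K, S_{i−1}) with S_{0} = IV; P_i = C_i ⊕ S_i.
Only C1 changed, to 0x2. In OFB, a change in C_i flips the same bit in P_i only; the keystream is unaffected. Decrypting the received ciphertext:
P1: S = E(K, 0xA) = 0x6; 0x2 ⊕ 0x6 = 0x4.
P2: S = E(K, 0x6) = 0xA; 0x8 ⊕ 0xA = 0x2.
P3: S = E(K, 0xA) = 0x6; 0xA ⊕ 0x6 = 0xC.
Blocks that differ from the original plaintext: P1.

P1 = 0x4, P2 = 0x2, P3 = 0xC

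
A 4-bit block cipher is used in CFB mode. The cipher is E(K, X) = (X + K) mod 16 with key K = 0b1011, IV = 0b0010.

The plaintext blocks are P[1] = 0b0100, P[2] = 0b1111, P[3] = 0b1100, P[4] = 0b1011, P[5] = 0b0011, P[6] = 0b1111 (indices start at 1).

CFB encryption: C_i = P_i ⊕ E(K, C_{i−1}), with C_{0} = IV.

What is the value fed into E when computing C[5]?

C[1]: E(K, 0b0010) = 0b1101; 0b0100 ⊕ 0b1101 = 0b1001.
C[2]: E(K, 0b1001) = 0b0100; 0b1111 ⊕ 0b0100 = 0b1011.
C[3]: E(K, 0b1011) = 0b0110; 0b1100 ⊕ 0b0110 = 0b1010.
C[4]: E(K, 0b1010) = 0b0101; 0b1011 ⊕ 0b0101 = 0b1110.
C[5]: E(K, 0b1110) = 0b1001; 0b0011 ⊕ 0b1001 = 0b1010.
So the input to E for block [5] is 0b1110.

0b1110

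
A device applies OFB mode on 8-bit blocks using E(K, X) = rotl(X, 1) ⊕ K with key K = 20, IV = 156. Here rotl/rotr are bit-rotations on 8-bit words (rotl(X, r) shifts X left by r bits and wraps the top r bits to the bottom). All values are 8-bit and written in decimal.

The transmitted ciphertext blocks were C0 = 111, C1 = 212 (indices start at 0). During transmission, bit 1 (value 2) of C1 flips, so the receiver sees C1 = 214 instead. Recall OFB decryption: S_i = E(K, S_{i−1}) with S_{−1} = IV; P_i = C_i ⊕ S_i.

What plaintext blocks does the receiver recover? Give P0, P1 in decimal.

Only C1 changed, to 214. In OFB, a change in C_i flips the same bit in P_i only; the keystream is unaffected. Decrypting the received ciphertext:
P0: S = E(K, 156) = 45; 111 ⊕ 45 = 66.
P1: S = E(K, 45) = 78; 214 ⊕ 78 = 152.
Blocks that differ from the original plaintext: P1.

P0 = 66, P1 = 152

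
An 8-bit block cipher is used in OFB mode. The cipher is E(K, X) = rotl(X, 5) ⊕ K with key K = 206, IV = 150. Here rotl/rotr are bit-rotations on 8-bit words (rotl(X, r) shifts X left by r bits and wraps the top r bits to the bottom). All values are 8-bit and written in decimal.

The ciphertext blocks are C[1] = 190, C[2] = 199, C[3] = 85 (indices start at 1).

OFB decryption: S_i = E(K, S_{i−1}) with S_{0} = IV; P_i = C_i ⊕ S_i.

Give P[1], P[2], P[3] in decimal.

P[1]: S = E(K, 150) = 28; 190 ⊕ 28 = 162.
P[2]: S = E(K, 28) = 77; 199 ⊕ 77 = 138.
P[3]: S = E(K, 77) = 103; 85 ⊕ 103 = 50.

P[1] = 162, P[2] = 138, P[3] = 50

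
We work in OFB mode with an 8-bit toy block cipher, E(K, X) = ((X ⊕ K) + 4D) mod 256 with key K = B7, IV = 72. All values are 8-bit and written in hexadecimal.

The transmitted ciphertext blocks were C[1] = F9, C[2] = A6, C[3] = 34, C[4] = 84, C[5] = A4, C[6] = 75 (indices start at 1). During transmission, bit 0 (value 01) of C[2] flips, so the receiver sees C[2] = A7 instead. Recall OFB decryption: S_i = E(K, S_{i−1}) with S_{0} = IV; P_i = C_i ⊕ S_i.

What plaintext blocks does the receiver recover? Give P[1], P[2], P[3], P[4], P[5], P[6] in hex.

P[1] = EB, P[2] = 55, P[3] = A6, P[4] = F6, P[5] = B6, P[6] = 87

Only C[2] changed, to A7. In OFB, a change in C_i flips the same bit in P_i only; the keystream is unaffected. Decrypting the received ciphertext:
P[1]: S = E(K, 72) = 12; F9 ⊕ 12 = EB.
P[2]: S = E(K, 12) = F2; A7 ⊕ F2 = 55.
P[3]: S = E(K, F2) = 92; 34 ⊕ 92 = A6.
P[4]: S = E(K, 92) = 72; 84 ⊕ 72 = F6.
P[5]: S = E(K, 72) = 12; A4 ⊕ 12 = B6.
P[6]: S = E(K, 12) = F2; 75 ⊕ F2 = 87.
Blocks that differ from the original plaintext: P[2].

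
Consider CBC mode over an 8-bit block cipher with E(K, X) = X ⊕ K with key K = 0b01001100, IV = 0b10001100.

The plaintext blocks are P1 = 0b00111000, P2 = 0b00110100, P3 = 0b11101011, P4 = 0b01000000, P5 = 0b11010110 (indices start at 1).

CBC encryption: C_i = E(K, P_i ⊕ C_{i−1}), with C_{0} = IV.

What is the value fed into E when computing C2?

0b11001100

C1: P1 ⊕ 0b10001100 = 0b10110100; E(K, 0b10110100) = 0b11111000.
C2: P2 ⊕ 0b11111000 = 0b11001100; E(K, 0b11001100) = 0b10000000.
So the input to E for block 2 is 0b11001100.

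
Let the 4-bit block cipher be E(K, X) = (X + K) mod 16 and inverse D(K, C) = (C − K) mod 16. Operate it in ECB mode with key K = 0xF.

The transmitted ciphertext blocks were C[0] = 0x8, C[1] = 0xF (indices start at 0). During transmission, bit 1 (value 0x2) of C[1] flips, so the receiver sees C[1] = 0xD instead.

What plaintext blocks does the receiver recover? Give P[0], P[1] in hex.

ECB decryption: P_i = D(K, C_i).
Only C[1] changed, to 0xD. In ECB, a change in C_i affects only P_i. Decrypting the received ciphertext:
P[0]: D(K, 0x8) = 0x9.
P[1]: D(K, 0xD) = 0xE.
Blocks that differ from the original plaintext: P[1].

P[0] = 0x9, P[1] = 0xE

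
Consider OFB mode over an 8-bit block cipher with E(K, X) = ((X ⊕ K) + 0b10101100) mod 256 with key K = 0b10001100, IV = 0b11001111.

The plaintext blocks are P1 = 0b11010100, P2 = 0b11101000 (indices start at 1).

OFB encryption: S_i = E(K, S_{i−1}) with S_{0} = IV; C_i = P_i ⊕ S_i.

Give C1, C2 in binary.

C1: S = E(K, 0b11001111) = 0b11101111; 0b11010100 ⊕ 0b11101111 = 0b00111011.
C2: S = E(K, 0b11101111) = 0b00001111; 0b11101000 ⊕ 0b00001111 = 0b11100111.

C1 = 0b00111011, C2 = 0b11100111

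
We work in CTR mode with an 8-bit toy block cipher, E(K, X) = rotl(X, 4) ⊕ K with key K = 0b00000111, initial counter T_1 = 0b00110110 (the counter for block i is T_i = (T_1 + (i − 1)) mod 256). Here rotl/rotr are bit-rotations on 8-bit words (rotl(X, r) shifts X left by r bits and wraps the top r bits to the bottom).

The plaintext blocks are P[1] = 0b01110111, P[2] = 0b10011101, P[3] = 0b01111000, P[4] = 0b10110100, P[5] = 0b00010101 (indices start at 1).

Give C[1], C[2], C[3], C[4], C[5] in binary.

C[1] = 0b00010011, C[2] = 0b11101001, C[3] = 0b11111100, C[4] = 0b00100000, C[5] = 0b10110001

CTR encryption: S_i = E(K, T_i) where T_i is the counter for block i; C_i = P_i ⊕ S_i.
C[1]: T = 0b00110110, S = E(K, T) = 0b01100100; 0b01110111 ⊕ 0b01100100 = 0b00010011.
C[2]: T = 0b00110111, S = E(K, T) = 0b01110100; 0b10011101 ⊕ 0b01110100 = 0b11101001.
C[3]: T = 0b00111000, S = E(K, T) = 0b10000100; 0b01111000 ⊕ 0b10000100 = 0b11111100.
C[4]: T = 0b00111001, S = E(K, T) = 0b10010100; 0b10110100 ⊕ 0b10010100 = 0b00100000.
C[5]: T = 0b00111010, S = E(K, T) = 0b10100100; 0b00010101 ⊕ 0b10100100 = 0b10110001.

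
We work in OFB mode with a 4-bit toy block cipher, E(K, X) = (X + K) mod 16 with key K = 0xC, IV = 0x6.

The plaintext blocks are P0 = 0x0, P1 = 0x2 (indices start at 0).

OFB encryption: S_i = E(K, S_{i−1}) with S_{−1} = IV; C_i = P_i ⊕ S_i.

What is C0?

C0 = 0x2

C0: S = E(K, 0x6) = 0x2; 0x0 ⊕ 0x2 = 0x2.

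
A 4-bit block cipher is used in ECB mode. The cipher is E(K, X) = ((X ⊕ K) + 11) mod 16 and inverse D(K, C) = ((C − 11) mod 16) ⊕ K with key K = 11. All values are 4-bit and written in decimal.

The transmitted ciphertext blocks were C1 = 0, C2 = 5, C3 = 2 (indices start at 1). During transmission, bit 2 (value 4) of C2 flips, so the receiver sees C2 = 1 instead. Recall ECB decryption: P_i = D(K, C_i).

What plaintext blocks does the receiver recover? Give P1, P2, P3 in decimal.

Only C2 changed, to 1. In ECB, a change in C_i affects only P_i. Decrypting the received ciphertext:
P1: D(K, 0) = 14.
P2: D(K, 1) = 13.
P3: D(K, 2) = 12.
Blocks that differ from the original plaintext: P2.

P1 = 14, P2 = 13, P3 = 12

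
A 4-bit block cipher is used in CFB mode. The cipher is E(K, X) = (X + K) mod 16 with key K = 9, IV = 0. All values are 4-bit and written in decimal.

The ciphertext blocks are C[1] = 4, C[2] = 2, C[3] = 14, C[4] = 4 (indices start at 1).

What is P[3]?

CFB decryption: P_i = C_i ⊕ E(K, C_{i−1}), with C_{0} = IV.
P[3]: E(K, 2) = 11; 14 ⊕ 11 = 5.

P[3] = 5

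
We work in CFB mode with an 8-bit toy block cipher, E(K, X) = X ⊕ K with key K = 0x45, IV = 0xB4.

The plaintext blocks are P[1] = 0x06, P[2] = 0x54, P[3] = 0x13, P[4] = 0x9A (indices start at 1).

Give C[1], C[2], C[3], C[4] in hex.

CFB encryption: C_i = P_i ⊕ E(K, C_{i−1}), with C_{0} = IV.
C[1]: E(K, 0xB4) = 0xF1; 0x06 ⊕ 0xF1 = 0xF7.
C[2]: E(K, 0xF7) = 0xB2; 0x54 ⊕ 0xB2 = 0xE6.
C[3]: E(K, 0xE6) = 0xA3; 0x13 ⊕ 0xA3 = 0xB0.
C[4]: E(K, 0xB0) = 0xF5; 0x9A ⊕ 0xF5 = 0x6F.

C[1] = 0xF7, C[2] = 0xE6, C[3] = 0xB0, C[4] = 0x6F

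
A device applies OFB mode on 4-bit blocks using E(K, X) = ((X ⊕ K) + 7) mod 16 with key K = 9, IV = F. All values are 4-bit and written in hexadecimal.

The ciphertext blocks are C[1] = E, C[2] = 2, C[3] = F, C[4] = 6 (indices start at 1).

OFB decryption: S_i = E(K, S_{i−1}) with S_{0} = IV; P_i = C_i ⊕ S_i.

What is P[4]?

P[4] = 1

P[1]: S = E(K, F) = D; E ⊕ D = 3.
P[2]: S = E(K, D) = B; 2 ⊕ B = 9.
P[3]: S = E(K, B) = 9; F ⊕ 9 = 6.
P[4]: S = E(K, 9) = 7; 6 ⊕ 7 = 1.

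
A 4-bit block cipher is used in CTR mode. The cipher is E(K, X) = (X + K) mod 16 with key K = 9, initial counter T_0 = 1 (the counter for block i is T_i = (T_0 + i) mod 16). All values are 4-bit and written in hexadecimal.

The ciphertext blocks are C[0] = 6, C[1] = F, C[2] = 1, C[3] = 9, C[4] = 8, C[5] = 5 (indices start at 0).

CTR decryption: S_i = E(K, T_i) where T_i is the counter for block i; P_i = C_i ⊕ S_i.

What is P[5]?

P[5] = A

P[5]: T = 6, S = E(K, T) = F; 5 ⊕ F = A.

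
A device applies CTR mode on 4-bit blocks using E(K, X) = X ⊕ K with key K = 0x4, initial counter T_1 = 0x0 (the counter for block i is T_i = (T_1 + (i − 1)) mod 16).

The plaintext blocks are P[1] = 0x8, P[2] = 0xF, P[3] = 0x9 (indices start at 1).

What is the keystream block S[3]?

CTR encryption: S_i = E(K, T_i) where T_i is the counter for block i; C_i = P_i ⊕ S_i.
C[1]: T = 0x0, S = E(K, T) = 0x4; 0x8 ⊕ 0x4 = 0xC.
C[2]: T = 0x1, S = E(K, T) = 0x5; 0xF ⊕ 0x5 = 0xA.
C[3]: T = 0x2, S = E(K, T) = 0x6; 0x9 ⊕ 0x6 = 0xF.
So S[3] = 0x6.

0x6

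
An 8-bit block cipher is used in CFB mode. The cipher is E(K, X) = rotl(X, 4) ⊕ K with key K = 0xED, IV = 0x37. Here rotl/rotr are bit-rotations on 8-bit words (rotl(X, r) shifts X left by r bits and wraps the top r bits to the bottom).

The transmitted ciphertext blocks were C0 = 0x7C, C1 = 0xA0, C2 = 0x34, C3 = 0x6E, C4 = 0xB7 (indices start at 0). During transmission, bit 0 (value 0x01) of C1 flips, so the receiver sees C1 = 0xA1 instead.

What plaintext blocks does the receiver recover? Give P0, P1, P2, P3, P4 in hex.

P0 = 0xE2, P1 = 0x8B, P2 = 0xC3, P3 = 0xC0, P4 = 0xBC

CFB decryption: P_i = C_i ⊕ E(K, C_{i−1}), with C_{−1} = IV.
Only C1 changed, to 0xA1. In CFB, a change in C_i flips the same bit in P_i and garbles P_{i+1}. Decrypting the received ciphertext:
P0: E(K, 0x37) = 0x9E; 0x7C ⊕ 0x9E = 0xE2.
P1: E(K, 0x7C) = 0x2A; 0xA1 ⊕ 0x2A = 0x8B.
P2: E(K, 0xA1) = 0xF7; 0x34 ⊕ 0xF7 = 0xC3.
P3: E(K, 0x34) = 0xAE; 0x6E ⊕ 0xAE = 0xC0.
P4: E(K, 0x6E) = 0x0B; 0xB7 ⊕ 0x0B = 0xBC.
Blocks that differ from the original plaintext: P1, P2.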